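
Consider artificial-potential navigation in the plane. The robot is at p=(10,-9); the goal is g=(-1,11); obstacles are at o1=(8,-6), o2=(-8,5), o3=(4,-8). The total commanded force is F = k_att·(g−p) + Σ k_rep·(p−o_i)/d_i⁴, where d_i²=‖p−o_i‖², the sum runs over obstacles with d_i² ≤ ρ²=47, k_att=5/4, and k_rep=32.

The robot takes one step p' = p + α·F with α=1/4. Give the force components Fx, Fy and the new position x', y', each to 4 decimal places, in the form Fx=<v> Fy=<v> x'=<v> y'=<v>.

F_att = 5/4·(g−p) = 5/4·(-11,20) = (-13.7500,25.0000)
o1: d²=13 ≤ ρ²=47; F_rep = 32·(2,-3)/13² = (0.3787,-0.5680)
o2: d²=520 > ρ²=47 → inactive
o3: d²=37 ≤ ρ²=47; F_rep = 32·(6,-1)/37² = (0.1402,-0.0234)
F = F_att + ΣF_rep = (-13.2311,24.4086)
p' = p + 1/4·F = (6.6922,-2.8979)

Fx=-13.2311 Fy=24.4086 x'=6.6922 y'=-2.8979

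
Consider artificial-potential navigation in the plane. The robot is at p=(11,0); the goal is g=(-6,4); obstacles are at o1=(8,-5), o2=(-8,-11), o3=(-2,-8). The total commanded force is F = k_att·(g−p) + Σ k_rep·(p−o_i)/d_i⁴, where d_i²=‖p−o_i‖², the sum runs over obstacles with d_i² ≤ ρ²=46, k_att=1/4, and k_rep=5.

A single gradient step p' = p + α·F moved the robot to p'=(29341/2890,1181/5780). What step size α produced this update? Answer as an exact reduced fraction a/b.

F_att = 1/4·(g−p) = 1/4·(-17,4) = (-4.2500,1.0000)
o1: d²=34 ≤ ρ²=46; F_rep = 5·(3,5)/34² = (0.0130,0.0216)
o2: d²=482 > ρ²=46 → inactive
o3: d²=233 > ρ²=46 → inactive
F = F_att + ΣF_rep = (-4.2370,1.0216)
Δp = p'−p = (-0.8474,0.2043); α = Δx/Fx = (-2449/2890) / (-2449/578) = 1/5
check: Δy/Fy = (1181/5780) / (1181/1156) = 1/5 ✓

α = 1/5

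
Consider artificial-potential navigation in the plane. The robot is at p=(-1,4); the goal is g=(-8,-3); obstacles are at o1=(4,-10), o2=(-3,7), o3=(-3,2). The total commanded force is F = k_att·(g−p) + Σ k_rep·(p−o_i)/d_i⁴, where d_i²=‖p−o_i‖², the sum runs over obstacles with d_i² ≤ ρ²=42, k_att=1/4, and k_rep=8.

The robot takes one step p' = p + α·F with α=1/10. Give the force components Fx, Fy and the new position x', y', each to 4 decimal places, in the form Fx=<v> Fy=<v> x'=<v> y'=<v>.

Fx=-1.4053 Fy=-1.6420 x'=-1.1405 y'=3.8358

F_att = 1/4·(g−p) = 1/4·(-7,-7) = (-1.7500,-1.7500)
o1: d²=221 > ρ²=42 → inactive
o2: d²=13 ≤ ρ²=42; F_rep = 8·(2,-3)/13² = (0.0947,-0.1420)
o3: d²=8 ≤ ρ²=42; F_rep = 8·(2,2)/8² = (0.2500,0.2500)
F = F_att + ΣF_rep = (-1.4053,-1.6420)
p' = p + 1/10·F = (-1.1405,3.8358)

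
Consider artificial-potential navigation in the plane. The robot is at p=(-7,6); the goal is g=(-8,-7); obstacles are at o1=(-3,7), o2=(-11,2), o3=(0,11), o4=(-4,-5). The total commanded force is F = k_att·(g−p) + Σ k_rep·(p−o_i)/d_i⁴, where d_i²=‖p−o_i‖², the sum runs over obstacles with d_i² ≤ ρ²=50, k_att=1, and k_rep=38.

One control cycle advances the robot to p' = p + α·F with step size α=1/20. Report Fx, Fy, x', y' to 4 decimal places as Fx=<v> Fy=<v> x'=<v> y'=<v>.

F_att = 1·(g−p) = 1·(-1,-13) = (-1.0000,-13.0000)
o1: d²=17 ≤ ρ²=50; F_rep = 38·(-4,-1)/17² = (-0.5260,-0.1315)
o2: d²=32 ≤ ρ²=50; F_rep = 38·(4,4)/32² = (0.1484,0.1484)
o3: d²=74 > ρ²=50 → inactive
o4: d²=130 > ρ²=50 → inactive
F = F_att + ΣF_rep = (-1.3775,-12.9831)
p' = p + 1/20·F = (-7.0689,5.3508)

Fx=-1.3775 Fy=-12.9831 x'=-7.0689 y'=5.3508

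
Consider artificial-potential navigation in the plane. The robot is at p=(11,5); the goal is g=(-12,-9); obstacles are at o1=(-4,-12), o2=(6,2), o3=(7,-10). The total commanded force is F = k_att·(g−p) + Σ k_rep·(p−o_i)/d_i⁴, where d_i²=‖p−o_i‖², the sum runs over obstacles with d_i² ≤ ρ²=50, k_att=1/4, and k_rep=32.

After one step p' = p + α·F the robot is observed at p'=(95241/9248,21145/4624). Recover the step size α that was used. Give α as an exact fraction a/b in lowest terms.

α = 1/8

F_att = 1/4·(g−p) = 1/4·(-23,-14) = (-5.7500,-3.5000)
o1: d²=514 > ρ²=50 → inactive
o2: d²=34 ≤ ρ²=50; F_rep = 32·(5,3)/34² = (0.1384,0.0830)
o3: d²=241 > ρ²=50 → inactive
F = F_att + ΣF_rep = (-5.6116,-3.4170)
Δp = p'−p = (-0.7014,-0.4271); α = Δx/Fx = (-6487/9248) / (-6487/1156) = 1/8
check: Δy/Fy = (-1975/4624) / (-1975/578) = 1/8 ✓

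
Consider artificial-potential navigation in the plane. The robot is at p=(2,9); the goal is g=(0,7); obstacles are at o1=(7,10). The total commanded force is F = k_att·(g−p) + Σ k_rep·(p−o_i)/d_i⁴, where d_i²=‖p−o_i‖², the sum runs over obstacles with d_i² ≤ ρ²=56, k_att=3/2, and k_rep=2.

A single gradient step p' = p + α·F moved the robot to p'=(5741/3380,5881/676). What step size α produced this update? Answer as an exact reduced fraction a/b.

F_att = 3/2·(g−p) = 3/2·(-2,-2) = (-3.0000,-3.0000)
o1: d²=26 ≤ ρ²=56; F_rep = 2·(-5,-1)/26² = (-0.0148,-0.0030)
F = F_att + ΣF_rep = (-3.0148,-3.0030)
Δp = p'−p = (-0.3015,-0.3003); α = Δx/Fx = (-1019/3380) / (-1019/338) = 1/10
check: Δy/Fy = (-203/676) / (-1015/338) = 1/10 ✓

α = 1/10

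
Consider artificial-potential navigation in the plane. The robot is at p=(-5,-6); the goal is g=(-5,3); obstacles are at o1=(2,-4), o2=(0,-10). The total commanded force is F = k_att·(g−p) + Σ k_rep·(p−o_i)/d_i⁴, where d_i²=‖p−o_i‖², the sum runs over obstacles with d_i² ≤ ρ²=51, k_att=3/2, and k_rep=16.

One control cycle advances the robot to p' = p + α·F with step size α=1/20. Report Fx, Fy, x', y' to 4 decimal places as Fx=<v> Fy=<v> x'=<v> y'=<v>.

Fx=-0.0476 Fy=13.5381 x'=-5.0024 y'=-5.3231

F_att = 3/2·(g−p) = 3/2·(0,9) = (0.0000,13.5000)
o1: d²=53 > ρ²=51 → inactive
o2: d²=41 ≤ ρ²=51; F_rep = 16·(-5,4)/41² = (-0.0476,0.0381)
F = F_att + ΣF_rep = (-0.0476,13.5381)
p' = p + 1/20·F = (-5.0024,-5.3231)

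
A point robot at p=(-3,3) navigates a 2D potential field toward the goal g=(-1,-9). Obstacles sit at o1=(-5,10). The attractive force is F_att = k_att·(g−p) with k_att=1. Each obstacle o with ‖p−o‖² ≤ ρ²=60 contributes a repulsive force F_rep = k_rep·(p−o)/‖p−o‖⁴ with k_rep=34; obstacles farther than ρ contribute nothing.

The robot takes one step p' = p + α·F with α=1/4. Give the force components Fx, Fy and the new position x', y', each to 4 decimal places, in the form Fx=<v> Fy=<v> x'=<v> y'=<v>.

F_att = 1·(g−p) = 1·(2,-12) = (2.0000,-12.0000)
o1: d²=53 ≤ ρ²=60; F_rep = 34·(2,-7)/53² = (0.0242,-0.0847)
F = F_att + ΣF_rep = (2.0242,-12.0847)
p' = p + 1/4·F = (-2.4939,-0.0212)

Fx=2.0242 Fy=-12.0847 x'=-2.4939 y'=-0.0212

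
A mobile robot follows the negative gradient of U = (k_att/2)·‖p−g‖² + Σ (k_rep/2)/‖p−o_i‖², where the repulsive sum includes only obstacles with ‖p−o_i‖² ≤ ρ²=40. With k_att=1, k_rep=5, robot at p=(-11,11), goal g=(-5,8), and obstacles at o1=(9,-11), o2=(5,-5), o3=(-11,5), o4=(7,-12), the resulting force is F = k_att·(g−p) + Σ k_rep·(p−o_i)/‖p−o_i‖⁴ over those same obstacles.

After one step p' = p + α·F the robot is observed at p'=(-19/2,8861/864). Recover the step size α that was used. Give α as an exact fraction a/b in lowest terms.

α = 1/4

F_att = 1·(g−p) = 1·(6,-3) = (6.0000,-3.0000)
o1: d²=884 > ρ²=40 → inactive
o2: d²=512 > ρ²=40 → inactive
o3: d²=36 ≤ ρ²=40; F_rep = 5·(0,6)/36² = (0.0000,0.0231)
o4: d²=853 > ρ²=40 → inactive
F = F_att + ΣF_rep = (6.0000,-2.9769)
Δp = p'−p = (1.5000,-0.7442); α = Δx/Fx = (3/2) / (6) = 1/4
check: Δy/Fy = (-643/864) / (-643/216) = 1/4 ✓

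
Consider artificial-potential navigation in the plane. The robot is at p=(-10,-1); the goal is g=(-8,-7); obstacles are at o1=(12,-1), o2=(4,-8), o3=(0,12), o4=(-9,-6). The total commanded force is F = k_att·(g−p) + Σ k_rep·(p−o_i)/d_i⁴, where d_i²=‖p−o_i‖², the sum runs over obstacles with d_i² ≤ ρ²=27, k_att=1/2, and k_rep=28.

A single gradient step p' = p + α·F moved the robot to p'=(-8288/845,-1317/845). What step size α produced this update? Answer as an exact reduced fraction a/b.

α = 1/5

F_att = 1/2·(g−p) = 1/2·(2,-6) = (1.0000,-3.0000)
o1: d²=484 > ρ²=27 → inactive
o2: d²=245 > ρ²=27 → inactive
o3: d²=269 > ρ²=27 → inactive
o4: d²=26 ≤ ρ²=27; F_rep = 28·(-1,5)/26² = (-0.0414,0.2071)
F = F_att + ΣF_rep = (0.9586,-2.7929)
Δp = p'−p = (0.1917,-0.5586); α = Δx/Fx = (162/845) / (162/169) = 1/5
check: Δy/Fy = (-472/845) / (-472/169) = 1/5 ✓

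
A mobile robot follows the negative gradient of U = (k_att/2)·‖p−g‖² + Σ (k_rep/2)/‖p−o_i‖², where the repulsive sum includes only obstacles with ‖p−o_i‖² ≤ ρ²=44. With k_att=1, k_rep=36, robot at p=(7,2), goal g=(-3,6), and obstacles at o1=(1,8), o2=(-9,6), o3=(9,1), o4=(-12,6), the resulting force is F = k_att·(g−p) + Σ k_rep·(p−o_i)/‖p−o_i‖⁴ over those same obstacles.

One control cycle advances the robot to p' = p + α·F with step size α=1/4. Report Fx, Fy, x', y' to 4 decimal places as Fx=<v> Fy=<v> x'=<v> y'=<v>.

F_att = 1·(g−p) = 1·(-10,4) = (-10.0000,4.0000)
o1: d²=72 > ρ²=44 → inactive
o2: d²=272 > ρ²=44 → inactive
o3: d²=5 ≤ ρ²=44; F_rep = 36·(-2,1)/5² = (-2.8800,1.4400)
o4: d²=377 > ρ²=44 → inactive
F = F_att + ΣF_rep = (-12.8800,5.4400)
p' = p + 1/4·F = (3.7800,3.3600)

Fx=-12.8800 Fy=5.4400 x'=3.7800 y'=3.3600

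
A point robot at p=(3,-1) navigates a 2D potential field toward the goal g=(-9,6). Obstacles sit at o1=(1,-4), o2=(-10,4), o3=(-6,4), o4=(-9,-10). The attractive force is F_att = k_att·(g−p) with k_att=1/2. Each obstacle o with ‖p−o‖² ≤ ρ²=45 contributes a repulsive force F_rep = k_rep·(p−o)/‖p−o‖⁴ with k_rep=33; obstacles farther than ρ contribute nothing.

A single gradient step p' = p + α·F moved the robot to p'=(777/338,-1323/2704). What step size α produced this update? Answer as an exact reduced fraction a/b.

α = 1/8

F_att = 1/2·(g−p) = 1/2·(-12,7) = (-6.0000,3.5000)
o1: d²=13 ≤ ρ²=45; F_rep = 33·(2,3)/13² = (0.3905,0.5858)
o2: d²=194 > ρ²=45 → inactive
o3: d²=106 > ρ²=45 → inactive
o4: d²=225 > ρ²=45 → inactive
F = F_att + ΣF_rep = (-5.6095,4.0858)
Δp = p'−p = (-0.7012,0.5107); α = Δx/Fx = (-237/338) / (-948/169) = 1/8
check: Δy/Fy = (1381/2704) / (1381/338) = 1/8 ✓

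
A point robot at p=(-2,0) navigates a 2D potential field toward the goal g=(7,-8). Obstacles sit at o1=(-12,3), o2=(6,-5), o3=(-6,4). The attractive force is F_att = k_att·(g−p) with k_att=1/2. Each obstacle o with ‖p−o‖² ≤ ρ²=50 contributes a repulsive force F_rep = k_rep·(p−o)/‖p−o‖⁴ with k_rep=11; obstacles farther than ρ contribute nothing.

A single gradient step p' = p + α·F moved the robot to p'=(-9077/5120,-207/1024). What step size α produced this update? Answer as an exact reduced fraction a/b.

F_att = 1/2·(g−p) = 1/2·(9,-8) = (4.5000,-4.0000)
o1: d²=109 > ρ²=50 → inactive
o2: d²=89 > ρ²=50 → inactive
o3: d²=32 ≤ ρ²=50; F_rep = 11·(4,-4)/32² = (0.0430,-0.0430)
F = F_att + ΣF_rep = (4.5430,-4.0430)
Δp = p'−p = (0.2271,-0.2021); α = Δx/Fx = (1163/5120) / (1163/256) = 1/20
check: Δy/Fy = (-207/1024) / (-1035/256) = 1/20 ✓

α = 1/20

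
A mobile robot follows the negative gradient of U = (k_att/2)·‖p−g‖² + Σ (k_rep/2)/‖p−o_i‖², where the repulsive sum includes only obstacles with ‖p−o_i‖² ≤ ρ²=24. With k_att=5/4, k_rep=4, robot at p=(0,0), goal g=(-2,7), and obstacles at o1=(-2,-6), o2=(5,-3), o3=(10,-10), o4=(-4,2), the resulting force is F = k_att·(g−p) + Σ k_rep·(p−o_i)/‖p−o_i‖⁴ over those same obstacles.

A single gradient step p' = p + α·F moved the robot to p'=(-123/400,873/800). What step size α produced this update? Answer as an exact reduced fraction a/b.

F_att = 5/4·(g−p) = 5/4·(-2,7) = (-2.5000,8.7500)
o1: d²=40 > ρ²=24 → inactive
o2: d²=34 > ρ²=24 → inactive
o3: d²=200 > ρ²=24 → inactive
o4: d²=20 ≤ ρ²=24; F_rep = 4·(4,-2)/20² = (0.0400,-0.0200)
F = F_att + ΣF_rep = (-2.4600,8.7300)
Δp = p'−p = (-0.3075,1.0913); α = Δx/Fx = (-123/400) / (-123/50) = 1/8
check: Δy/Fy = (873/800) / (873/100) = 1/8 ✓

α = 1/8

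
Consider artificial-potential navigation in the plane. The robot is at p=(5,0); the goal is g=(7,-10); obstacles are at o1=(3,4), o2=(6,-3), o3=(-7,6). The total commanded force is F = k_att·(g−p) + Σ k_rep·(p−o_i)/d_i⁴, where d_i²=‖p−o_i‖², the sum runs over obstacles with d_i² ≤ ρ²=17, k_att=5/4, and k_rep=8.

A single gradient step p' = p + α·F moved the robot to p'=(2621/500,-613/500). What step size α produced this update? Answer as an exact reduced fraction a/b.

α = 1/10

F_att = 5/4·(g−p) = 5/4·(2,-10) = (2.5000,-12.5000)
o1: d²=20 > ρ²=17 → inactive
o2: d²=10 ≤ ρ²=17; F_rep = 8·(-1,3)/10² = (-0.0800,0.2400)
o3: d²=180 > ρ²=17 → inactive
F = F_att + ΣF_rep = (2.4200,-12.2600)
Δp = p'−p = (0.2420,-1.2260); α = Δx/Fx = (121/500) / (121/50) = 1/10
check: Δy/Fy = (-613/500) / (-613/50) = 1/10 ✓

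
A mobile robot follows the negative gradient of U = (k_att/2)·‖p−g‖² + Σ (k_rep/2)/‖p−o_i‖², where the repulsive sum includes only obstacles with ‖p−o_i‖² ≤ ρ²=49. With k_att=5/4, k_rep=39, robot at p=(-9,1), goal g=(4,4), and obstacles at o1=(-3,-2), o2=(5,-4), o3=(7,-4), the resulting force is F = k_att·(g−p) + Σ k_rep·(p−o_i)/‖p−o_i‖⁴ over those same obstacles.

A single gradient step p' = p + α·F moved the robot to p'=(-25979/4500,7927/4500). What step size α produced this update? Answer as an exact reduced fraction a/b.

α = 1/5

F_att = 5/4·(g−p) = 5/4·(13,3) = (16.2500,3.7500)
o1: d²=45 ≤ ρ²=49; F_rep = 39·(-6,3)/45² = (-0.1156,0.0578)
o2: d²=221 > ρ²=49 → inactive
o3: d²=281 > ρ²=49 → inactive
F = F_att + ΣF_rep = (16.1344,3.8078)
Δp = p'−p = (3.2269,0.7616); α = Δx/Fx = (14521/4500) / (14521/900) = 1/5
check: Δy/Fy = (3427/4500) / (3427/900) = 1/5 ✓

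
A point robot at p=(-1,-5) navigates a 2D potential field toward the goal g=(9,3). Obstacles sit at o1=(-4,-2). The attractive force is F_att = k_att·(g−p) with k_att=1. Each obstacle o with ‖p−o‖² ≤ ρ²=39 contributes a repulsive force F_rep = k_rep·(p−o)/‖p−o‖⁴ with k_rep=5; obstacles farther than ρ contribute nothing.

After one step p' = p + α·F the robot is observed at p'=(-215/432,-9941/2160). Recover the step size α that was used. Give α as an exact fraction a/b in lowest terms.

α = 1/20

F_att = 1·(g−p) = 1·(10,8) = (10.0000,8.0000)
o1: d²=18 ≤ ρ²=39; F_rep = 5·(3,-3)/18² = (0.0463,-0.0463)
F = F_att + ΣF_rep = (10.0463,7.9537)
Δp = p'−p = (0.5023,0.3977); α = Δx/Fx = (217/432) / (1085/108) = 1/20
check: Δy/Fy = (859/2160) / (859/108) = 1/20 ✓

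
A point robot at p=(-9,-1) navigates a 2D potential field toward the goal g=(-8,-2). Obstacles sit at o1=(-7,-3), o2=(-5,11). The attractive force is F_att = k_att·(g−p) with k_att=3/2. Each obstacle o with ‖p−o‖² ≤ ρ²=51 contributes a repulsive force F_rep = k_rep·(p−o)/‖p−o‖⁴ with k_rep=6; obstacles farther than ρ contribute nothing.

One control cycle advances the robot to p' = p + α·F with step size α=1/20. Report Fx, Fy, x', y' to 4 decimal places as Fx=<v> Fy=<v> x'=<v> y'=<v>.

F_att = 3/2·(g−p) = 3/2·(1,-1) = (1.5000,-1.5000)
o1: d²=8 ≤ ρ²=51; F_rep = 6·(-2,2)/8² = (-0.1875,0.1875)
o2: d²=160 > ρ²=51 → inactive
F = F_att + ΣF_rep = (1.3125,-1.3125)
p' = p + 1/20·F = (-8.9344,-1.0656)

Fx=1.3125 Fy=-1.3125 x'=-8.9344 y'=-1.0656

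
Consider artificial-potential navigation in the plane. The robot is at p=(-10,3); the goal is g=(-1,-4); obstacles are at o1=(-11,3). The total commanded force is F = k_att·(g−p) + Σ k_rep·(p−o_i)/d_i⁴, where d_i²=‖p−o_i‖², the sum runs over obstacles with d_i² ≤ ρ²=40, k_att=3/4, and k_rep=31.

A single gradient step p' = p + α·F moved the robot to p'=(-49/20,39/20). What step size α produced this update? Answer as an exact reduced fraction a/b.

α = 1/5

F_att = 3/4·(g−p) = 3/4·(9,-7) = (6.7500,-5.2500)
o1: d²=1 ≤ ρ²=40; F_rep = 31·(1,0)/1² = (31.0000,0.0000)
F = F_att + ΣF_rep = (37.7500,-5.2500)
Δp = p'−p = (7.5500,-1.0500); α = Δx/Fx = (151/20) / (151/4) = 1/5
check: Δy/Fy = (-21/20) / (-21/4) = 1/5 ✓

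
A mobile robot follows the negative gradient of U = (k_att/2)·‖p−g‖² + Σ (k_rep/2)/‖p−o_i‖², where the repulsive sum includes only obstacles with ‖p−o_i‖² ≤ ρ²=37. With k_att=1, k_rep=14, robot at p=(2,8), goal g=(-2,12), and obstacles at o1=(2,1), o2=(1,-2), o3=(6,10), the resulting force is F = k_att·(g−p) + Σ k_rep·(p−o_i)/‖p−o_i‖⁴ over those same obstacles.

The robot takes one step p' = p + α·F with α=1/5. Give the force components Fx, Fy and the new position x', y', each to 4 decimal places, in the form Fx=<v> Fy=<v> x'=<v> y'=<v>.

Fx=-4.1400 Fy=3.9300 x'=1.1720 y'=8.7860

F_att = 1·(g−p) = 1·(-4,4) = (-4.0000,4.0000)
o1: d²=49 > ρ²=37 → inactive
o2: d²=101 > ρ²=37 → inactive
o3: d²=20 ≤ ρ²=37; F_rep = 14·(-4,-2)/20² = (-0.1400,-0.0700)
F = F_att + ΣF_rep = (-4.1400,3.9300)
p' = p + 1/5·F = (1.1720,8.7860)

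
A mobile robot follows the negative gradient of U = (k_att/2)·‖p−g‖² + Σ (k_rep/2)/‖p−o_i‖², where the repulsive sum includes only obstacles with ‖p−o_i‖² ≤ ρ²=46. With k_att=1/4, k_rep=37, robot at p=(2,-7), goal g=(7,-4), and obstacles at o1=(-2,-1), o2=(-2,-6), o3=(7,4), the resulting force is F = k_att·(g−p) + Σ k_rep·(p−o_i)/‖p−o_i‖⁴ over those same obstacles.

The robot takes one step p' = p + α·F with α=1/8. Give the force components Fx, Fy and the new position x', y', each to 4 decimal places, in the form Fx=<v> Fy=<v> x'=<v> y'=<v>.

Fx=1.7621 Fy=0.6220 x'=2.2203 y'=-6.9223

F_att = 1/4·(g−p) = 1/4·(5,3) = (1.2500,0.7500)
o1: d²=52 > ρ²=46 → inactive
o2: d²=17 ≤ ρ²=46; F_rep = 37·(4,-1)/17² = (0.5121,-0.1280)
o3: d²=146 > ρ²=46 → inactive
F = F_att + ΣF_rep = (1.7621,0.6220)
p' = p + 1/8·F = (2.2203,-6.9223)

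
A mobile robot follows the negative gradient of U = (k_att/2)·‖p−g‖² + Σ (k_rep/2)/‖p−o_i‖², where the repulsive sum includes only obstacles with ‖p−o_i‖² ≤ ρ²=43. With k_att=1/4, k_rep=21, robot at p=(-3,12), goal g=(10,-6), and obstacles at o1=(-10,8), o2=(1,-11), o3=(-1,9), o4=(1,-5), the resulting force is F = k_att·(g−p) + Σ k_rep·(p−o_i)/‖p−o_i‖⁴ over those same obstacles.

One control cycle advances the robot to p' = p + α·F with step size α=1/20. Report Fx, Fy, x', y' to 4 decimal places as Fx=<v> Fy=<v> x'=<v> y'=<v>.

Fx=3.0015 Fy=-4.1272 x'=-2.8499 y'=11.7936

F_att = 1/4·(g−p) = 1/4·(13,-18) = (3.2500,-4.5000)
o1: d²=65 > ρ²=43 → inactive
o2: d²=545 > ρ²=43 → inactive
o3: d²=13 ≤ ρ²=43; F_rep = 21·(-2,3)/13² = (-0.2485,0.3728)
o4: d²=305 > ρ²=43 → inactive
F = F_att + ΣF_rep = (3.0015,-4.1272)
p' = p + 1/20·F = (-2.8499,11.7936)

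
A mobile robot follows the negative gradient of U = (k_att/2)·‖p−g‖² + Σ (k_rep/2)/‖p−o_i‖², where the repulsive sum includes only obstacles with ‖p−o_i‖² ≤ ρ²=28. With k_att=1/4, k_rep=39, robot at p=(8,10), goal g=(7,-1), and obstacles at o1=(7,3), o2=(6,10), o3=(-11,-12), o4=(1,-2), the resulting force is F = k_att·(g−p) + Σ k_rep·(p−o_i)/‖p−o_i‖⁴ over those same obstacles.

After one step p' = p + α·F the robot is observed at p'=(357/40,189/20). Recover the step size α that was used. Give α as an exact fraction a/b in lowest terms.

F_att = 1/4·(g−p) = 1/4·(-1,-11) = (-0.2500,-2.7500)
o1: d²=50 > ρ²=28 → inactive
o2: d²=4 ≤ ρ²=28; F_rep = 39·(2,0)/4² = (4.8750,0.0000)
o3: d²=845 > ρ²=28 → inactive
o4: d²=193 > ρ²=28 → inactive
F = F_att + ΣF_rep = (4.6250,-2.7500)
Δp = p'−p = (0.9250,-0.5500); α = Δx/Fx = (37/40) / (37/8) = 1/5
check: Δy/Fy = (-11/20) / (-11/4) = 1/5 ✓

α = 1/5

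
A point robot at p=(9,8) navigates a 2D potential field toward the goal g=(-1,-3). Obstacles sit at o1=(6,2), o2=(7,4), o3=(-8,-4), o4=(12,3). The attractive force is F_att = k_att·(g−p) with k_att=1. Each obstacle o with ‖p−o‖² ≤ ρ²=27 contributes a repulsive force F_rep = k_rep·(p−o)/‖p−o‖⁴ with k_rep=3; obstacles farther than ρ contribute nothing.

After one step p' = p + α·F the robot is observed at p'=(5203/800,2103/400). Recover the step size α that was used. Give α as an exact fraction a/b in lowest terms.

α = 1/4

F_att = 1·(g−p) = 1·(-10,-11) = (-10.0000,-11.0000)
o1: d²=45 > ρ²=27 → inactive
o2: d²=20 ≤ ρ²=27; F_rep = 3·(2,4)/20² = (0.0150,0.0300)
o3: d²=433 > ρ²=27 → inactive
o4: d²=34 > ρ²=27 → inactive
F = F_att + ΣF_rep = (-9.9850,-10.9700)
Δp = p'−p = (-2.4962,-2.7425); α = Δx/Fx = (-1997/800) / (-1997/200) = 1/4
check: Δy/Fy = (-1097/400) / (-1097/100) = 1/4 ✓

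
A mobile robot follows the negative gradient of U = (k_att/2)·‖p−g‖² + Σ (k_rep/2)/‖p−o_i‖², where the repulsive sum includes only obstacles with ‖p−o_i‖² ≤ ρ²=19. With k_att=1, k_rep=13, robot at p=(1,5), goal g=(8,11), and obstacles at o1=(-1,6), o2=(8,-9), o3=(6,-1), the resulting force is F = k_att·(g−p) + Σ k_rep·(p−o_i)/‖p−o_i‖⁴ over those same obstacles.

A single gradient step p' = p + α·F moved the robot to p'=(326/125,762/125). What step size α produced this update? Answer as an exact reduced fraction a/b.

F_att = 1·(g−p) = 1·(7,6) = (7.0000,6.0000)
o1: d²=5 ≤ ρ²=19; F_rep = 13·(2,-1)/5² = (1.0400,-0.5200)
o2: d²=245 > ρ²=19 → inactive
o3: d²=61 > ρ²=19 → inactive
F = F_att + ΣF_rep = (8.0400,5.4800)
Δp = p'−p = (1.6080,1.0960); α = Δx/Fx = (201/125) / (201/25) = 1/5
check: Δy/Fy = (137/125) / (137/25) = 1/5 ✓

α = 1/5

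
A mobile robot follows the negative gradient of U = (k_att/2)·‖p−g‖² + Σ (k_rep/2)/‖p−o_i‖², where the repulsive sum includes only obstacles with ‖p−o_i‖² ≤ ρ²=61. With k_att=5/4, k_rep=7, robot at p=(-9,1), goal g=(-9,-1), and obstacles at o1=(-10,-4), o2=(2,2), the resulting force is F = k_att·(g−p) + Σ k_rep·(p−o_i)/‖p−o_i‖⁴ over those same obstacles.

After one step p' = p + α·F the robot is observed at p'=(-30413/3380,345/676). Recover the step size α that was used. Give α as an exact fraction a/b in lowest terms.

F_att = 5/4·(g−p) = 5/4·(0,-2) = (0.0000,-2.5000)
o1: d²=26 ≤ ρ²=61; F_rep = 7·(1,5)/26² = (0.0104,0.0518)
o2: d²=122 > ρ²=61 → inactive
F = F_att + ΣF_rep = (0.0104,-2.4482)
Δp = p'−p = (0.0021,-0.4896); α = Δx/Fx = (7/3380) / (7/676) = 1/5
check: Δy/Fy = (-331/676) / (-1655/676) = 1/5 ✓

α = 1/5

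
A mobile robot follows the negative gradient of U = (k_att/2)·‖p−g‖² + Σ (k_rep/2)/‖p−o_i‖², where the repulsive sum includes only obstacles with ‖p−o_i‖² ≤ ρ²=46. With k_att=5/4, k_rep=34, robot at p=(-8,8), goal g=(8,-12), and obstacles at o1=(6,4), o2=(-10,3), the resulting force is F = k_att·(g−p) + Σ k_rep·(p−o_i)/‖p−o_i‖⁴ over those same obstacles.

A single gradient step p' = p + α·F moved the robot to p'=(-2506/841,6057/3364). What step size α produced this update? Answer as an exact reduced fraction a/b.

F_att = 5/4·(g−p) = 5/4·(16,-20) = (20.0000,-25.0000)
o1: d²=212 > ρ²=46 → inactive
o2: d²=29 ≤ ρ²=46; F_rep = 34·(2,5)/29² = (0.0809,0.2021)
F = F_att + ΣF_rep = (20.0809,-24.7979)
Δp = p'−p = (5.0202,-6.1995); α = Δx/Fx = (4222/841) / (16888/841) = 1/4
check: Δy/Fy = (-20855/3364) / (-20855/841) = 1/4 ✓

α = 1/4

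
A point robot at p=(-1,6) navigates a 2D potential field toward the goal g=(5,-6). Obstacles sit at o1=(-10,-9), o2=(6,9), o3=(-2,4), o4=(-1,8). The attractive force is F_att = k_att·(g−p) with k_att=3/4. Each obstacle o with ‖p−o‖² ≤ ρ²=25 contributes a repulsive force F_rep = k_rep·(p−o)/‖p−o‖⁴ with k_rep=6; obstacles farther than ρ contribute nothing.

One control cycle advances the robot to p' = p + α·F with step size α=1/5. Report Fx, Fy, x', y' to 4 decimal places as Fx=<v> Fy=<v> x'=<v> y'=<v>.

F_att = 3/4·(g−p) = 3/4·(6,-12) = (4.5000,-9.0000)
o1: d²=306 > ρ²=25 → inactive
o2: d²=58 > ρ²=25 → inactive
o3: d²=5 ≤ ρ²=25; F_rep = 6·(1,2)/5² = (0.2400,0.4800)
o4: d²=4 ≤ ρ²=25; F_rep = 6·(0,-2)/4² = (0.0000,-0.7500)
F = F_att + ΣF_rep = (4.7400,-9.2700)
p' = p + 1/5·F = (-0.0520,4.1460)

Fx=4.7400 Fy=-9.2700 x'=-0.0520 y'=4.1460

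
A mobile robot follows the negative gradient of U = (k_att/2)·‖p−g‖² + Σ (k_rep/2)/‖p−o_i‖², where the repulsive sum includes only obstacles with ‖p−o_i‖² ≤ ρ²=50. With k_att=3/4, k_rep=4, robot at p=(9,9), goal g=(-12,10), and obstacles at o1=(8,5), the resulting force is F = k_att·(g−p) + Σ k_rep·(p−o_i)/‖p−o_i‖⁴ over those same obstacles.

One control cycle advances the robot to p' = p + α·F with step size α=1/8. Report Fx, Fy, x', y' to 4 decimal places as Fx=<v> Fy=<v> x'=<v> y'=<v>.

F_att = 3/4·(g−p) = 3/4·(-21,1) = (-15.7500,0.7500)
o1: d²=17 ≤ ρ²=50; F_rep = 4·(1,4)/17² = (0.0138,0.0554)
F = F_att + ΣF_rep = (-15.7362,0.8054)
p' = p + 1/8·F = (7.0330,9.1007)

Fx=-15.7362 Fy=0.8054 x'=7.0330 y'=9.1007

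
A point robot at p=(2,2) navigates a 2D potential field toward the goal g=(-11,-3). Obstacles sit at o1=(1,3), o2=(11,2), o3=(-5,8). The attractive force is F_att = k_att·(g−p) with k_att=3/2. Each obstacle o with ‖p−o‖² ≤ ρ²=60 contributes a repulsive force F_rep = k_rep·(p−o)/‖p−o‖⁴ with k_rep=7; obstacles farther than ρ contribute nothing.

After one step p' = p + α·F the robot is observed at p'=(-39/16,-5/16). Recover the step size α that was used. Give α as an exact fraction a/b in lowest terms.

α = 1/4

F_att = 3/2·(g−p) = 3/2·(-13,-5) = (-19.5000,-7.5000)
o1: d²=2 ≤ ρ²=60; F_rep = 7·(1,-1)/2² = (1.7500,-1.7500)
o2: d²=81 > ρ²=60 → inactive
o3: d²=85 > ρ²=60 → inactive
F = F_att + ΣF_rep = (-17.7500,-9.2500)
Δp = p'−p = (-4.4375,-2.3125); α = Δx/Fx = (-71/16) / (-71/4) = 1/4
check: Δy/Fy = (-37/16) / (-37/4) = 1/4 ✓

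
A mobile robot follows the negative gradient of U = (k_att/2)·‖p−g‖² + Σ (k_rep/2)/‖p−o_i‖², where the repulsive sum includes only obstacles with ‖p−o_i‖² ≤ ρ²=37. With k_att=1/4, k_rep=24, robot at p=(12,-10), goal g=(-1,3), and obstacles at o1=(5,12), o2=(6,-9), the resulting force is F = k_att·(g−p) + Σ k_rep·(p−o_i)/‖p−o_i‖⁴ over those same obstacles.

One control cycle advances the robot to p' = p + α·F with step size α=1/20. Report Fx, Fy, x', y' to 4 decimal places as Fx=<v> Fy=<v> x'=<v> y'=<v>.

Fx=-3.1448 Fy=3.2325 x'=11.8428 y'=-9.8384

F_att = 1/4·(g−p) = 1/4·(-13,13) = (-3.2500,3.2500)
o1: d²=533 > ρ²=37 → inactive
o2: d²=37 ≤ ρ²=37; F_rep = 24·(6,-1)/37² = (0.1052,-0.0175)
F = F_att + ΣF_rep = (-3.1448,3.2325)
p' = p + 1/20·F = (11.8428,-9.8384)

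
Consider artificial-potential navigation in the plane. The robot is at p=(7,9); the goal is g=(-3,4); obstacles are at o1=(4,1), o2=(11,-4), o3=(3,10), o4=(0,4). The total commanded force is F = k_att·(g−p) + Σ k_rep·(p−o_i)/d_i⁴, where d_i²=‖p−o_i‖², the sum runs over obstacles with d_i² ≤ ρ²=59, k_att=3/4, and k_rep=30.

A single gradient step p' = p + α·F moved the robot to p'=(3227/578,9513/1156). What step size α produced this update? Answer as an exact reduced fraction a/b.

α = 1/5

F_att = 3/4·(g−p) = 3/4·(-10,-5) = (-7.5000,-3.7500)
o1: d²=73 > ρ²=59 → inactive
o2: d²=185 > ρ²=59 → inactive
o3: d²=17 ≤ ρ²=59; F_rep = 30·(4,-1)/17² = (0.4152,-0.1038)
o4: d²=74 > ρ²=59 → inactive
F = F_att + ΣF_rep = (-7.0848,-3.8538)
Δp = p'−p = (-1.4170,-0.7708); α = Δx/Fx = (-819/578) / (-4095/578) = 1/5
check: Δy/Fy = (-891/1156) / (-4455/1156) = 1/5 ✓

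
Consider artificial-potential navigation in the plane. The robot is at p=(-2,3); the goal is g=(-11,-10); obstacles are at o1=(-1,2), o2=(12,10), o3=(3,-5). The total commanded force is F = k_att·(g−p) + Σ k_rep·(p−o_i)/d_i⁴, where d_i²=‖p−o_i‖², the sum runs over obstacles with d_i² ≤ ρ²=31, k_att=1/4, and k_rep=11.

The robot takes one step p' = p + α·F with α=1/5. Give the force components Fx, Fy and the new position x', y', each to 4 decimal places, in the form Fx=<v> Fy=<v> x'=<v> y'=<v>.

Fx=-5.0000 Fy=-0.5000 x'=-3.0000 y'=2.9000

F_att = 1/4·(g−p) = 1/4·(-9,-13) = (-2.2500,-3.2500)
o1: d²=2 ≤ ρ²=31; F_rep = 11·(-1,1)/2² = (-2.7500,2.7500)
o2: d²=245 > ρ²=31 → inactive
o3: d²=89 > ρ²=31 → inactive
F = F_att + ΣF_rep = (-5.0000,-0.5000)
p' = p + 1/5·F = (-3.0000,2.9000)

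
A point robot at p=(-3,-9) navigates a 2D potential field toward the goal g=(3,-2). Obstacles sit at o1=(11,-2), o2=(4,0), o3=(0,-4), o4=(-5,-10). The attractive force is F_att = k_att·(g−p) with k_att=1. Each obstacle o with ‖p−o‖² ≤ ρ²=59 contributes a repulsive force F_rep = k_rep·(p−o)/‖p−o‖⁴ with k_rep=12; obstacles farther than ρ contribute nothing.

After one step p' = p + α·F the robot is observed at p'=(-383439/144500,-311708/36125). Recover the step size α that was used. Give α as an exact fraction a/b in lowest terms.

F_att = 1·(g−p) = 1·(6,7) = (6.0000,7.0000)
o1: d²=245 > ρ²=59 → inactive
o2: d²=130 > ρ²=59 → inactive
o3: d²=34 ≤ ρ²=59; F_rep = 12·(-3,-5)/34² = (-0.0311,-0.0519)
o4: d²=5 ≤ ρ²=59; F_rep = 12·(2,1)/5² = (0.9600,0.4800)
F = F_att + ΣF_rep = (6.9289,7.4281)
Δp = p'−p = (0.3464,0.3714); α = Δx/Fx = (50061/144500) / (50061/7225) = 1/20
check: Δy/Fy = (13417/36125) / (53668/7225) = 1/20 ✓

α = 1/20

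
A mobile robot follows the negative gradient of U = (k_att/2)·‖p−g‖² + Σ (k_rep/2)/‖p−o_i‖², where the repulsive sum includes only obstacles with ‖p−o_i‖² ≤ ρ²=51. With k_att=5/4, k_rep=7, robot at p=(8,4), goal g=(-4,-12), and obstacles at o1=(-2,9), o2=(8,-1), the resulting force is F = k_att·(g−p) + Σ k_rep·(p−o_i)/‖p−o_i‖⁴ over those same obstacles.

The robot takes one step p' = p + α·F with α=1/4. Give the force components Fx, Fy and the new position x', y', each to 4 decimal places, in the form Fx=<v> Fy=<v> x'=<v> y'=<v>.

Fx=-15.0000 Fy=-19.9440 x'=4.2500 y'=-0.9860

F_att = 5/4·(g−p) = 5/4·(-12,-16) = (-15.0000,-20.0000)
o1: d²=125 > ρ²=51 → inactive
o2: d²=25 ≤ ρ²=51; F_rep = 7·(0,5)/25² = (0.0000,0.0560)
F = F_att + ΣF_rep = (-15.0000,-19.9440)
p' = p + 1/4·F = (4.2500,-0.9860)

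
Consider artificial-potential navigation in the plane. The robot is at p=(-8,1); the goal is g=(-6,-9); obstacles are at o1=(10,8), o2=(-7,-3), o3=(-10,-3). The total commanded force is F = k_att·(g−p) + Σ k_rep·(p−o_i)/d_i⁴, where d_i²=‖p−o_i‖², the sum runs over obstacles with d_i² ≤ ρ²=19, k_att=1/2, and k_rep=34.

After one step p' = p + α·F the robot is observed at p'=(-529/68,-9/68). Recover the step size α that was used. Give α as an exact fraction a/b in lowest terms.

F_att = 1/2·(g−p) = 1/2·(2,-10) = (1.0000,-5.0000)
o1: d²=373 > ρ²=19 → inactive
o2: d²=17 ≤ ρ²=19; F_rep = 34·(-1,4)/17² = (-0.1176,0.4706)
o3: d²=20 > ρ²=19 → inactive
F = F_att + ΣF_rep = (0.8824,-4.5294)
Δp = p'−p = (0.2206,-1.1324); α = Δx/Fx = (15/68) / (15/17) = 1/4
check: Δy/Fy = (-77/68) / (-77/17) = 1/4 ✓

α = 1/4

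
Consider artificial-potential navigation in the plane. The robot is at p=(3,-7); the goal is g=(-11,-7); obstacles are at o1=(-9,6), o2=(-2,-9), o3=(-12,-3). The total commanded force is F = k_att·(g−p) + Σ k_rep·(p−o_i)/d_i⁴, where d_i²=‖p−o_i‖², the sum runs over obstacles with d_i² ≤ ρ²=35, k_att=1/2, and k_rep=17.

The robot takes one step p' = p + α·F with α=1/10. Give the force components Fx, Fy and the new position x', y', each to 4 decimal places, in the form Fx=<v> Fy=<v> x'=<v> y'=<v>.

Fx=-6.8989 Fy=0.0404 x'=2.3101 y'=-6.9960

F_att = 1/2·(g−p) = 1/2·(-14,0) = (-7.0000,0.0000)
o1: d²=313 > ρ²=35 → inactive
o2: d²=29 ≤ ρ²=35; F_rep = 17·(5,2)/29² = (0.1011,0.0404)
o3: d²=241 > ρ²=35 → inactive
F = F_att + ΣF_rep = (-6.8989,0.0404)
p' = p + 1/10·F = (2.3101,-6.9960)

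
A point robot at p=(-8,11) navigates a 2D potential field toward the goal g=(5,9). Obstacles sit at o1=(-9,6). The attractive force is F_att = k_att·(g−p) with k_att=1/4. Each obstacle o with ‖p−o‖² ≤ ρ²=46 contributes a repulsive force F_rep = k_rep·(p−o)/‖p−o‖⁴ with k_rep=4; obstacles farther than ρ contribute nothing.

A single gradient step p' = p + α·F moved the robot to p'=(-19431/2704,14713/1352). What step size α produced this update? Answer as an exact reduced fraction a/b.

α = 1/4

F_att = 1/4·(g−p) = 1/4·(13,-2) = (3.2500,-0.5000)
o1: d²=26 ≤ ρ²=46; F_rep = 4·(1,5)/26² = (0.0059,0.0296)
F = F_att + ΣF_rep = (3.2559,-0.4704)
Δp = p'−p = (0.8140,-0.1176); α = Δx/Fx = (2201/2704) / (2201/676) = 1/4
check: Δy/Fy = (-159/1352) / (-159/338) = 1/4 ✓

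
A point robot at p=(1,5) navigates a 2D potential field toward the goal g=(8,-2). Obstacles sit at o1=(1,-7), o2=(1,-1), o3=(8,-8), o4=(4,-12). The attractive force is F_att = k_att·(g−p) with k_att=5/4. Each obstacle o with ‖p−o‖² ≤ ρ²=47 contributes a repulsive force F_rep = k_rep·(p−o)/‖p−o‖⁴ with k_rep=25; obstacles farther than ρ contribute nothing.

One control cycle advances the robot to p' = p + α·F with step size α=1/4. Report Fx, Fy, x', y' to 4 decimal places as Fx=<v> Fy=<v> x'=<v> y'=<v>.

Fx=8.7500 Fy=-8.6343 x'=3.1875 y'=2.8414

F_att = 5/4·(g−p) = 5/4·(7,-7) = (8.7500,-8.7500)
o1: d²=144 > ρ²=47 → inactive
o2: d²=36 ≤ ρ²=47; F_rep = 25·(0,6)/36² = (0.0000,0.1157)
o3: d²=218 > ρ²=47 → inactive
o4: d²=298 > ρ²=47 → inactive
F = F_att + ΣF_rep = (8.7500,-8.6343)
p' = p + 1/4·F = (3.1875,2.8414)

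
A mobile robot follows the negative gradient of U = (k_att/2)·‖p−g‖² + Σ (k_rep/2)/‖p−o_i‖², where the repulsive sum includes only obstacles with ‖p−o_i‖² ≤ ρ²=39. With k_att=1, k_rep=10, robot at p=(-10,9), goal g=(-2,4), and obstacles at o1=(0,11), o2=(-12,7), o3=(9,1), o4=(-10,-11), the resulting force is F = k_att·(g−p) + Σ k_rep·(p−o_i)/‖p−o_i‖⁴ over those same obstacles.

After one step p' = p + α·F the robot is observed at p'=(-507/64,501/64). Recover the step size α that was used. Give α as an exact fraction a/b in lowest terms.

α = 1/4

F_att = 1·(g−p) = 1·(8,-5) = (8.0000,-5.0000)
o1: d²=104 > ρ²=39 → inactive
o2: d²=8 ≤ ρ²=39; F_rep = 10·(2,2)/8² = (0.3125,0.3125)
o3: d²=425 > ρ²=39 → inactive
o4: d²=400 > ρ²=39 → inactive
F = F_att + ΣF_rep = (8.3125,-4.6875)
Δp = p'−p = (2.0781,-1.1719); α = Δx/Fx = (133/64) / (133/16) = 1/4
check: Δy/Fy = (-75/64) / (-75/16) = 1/4 ✓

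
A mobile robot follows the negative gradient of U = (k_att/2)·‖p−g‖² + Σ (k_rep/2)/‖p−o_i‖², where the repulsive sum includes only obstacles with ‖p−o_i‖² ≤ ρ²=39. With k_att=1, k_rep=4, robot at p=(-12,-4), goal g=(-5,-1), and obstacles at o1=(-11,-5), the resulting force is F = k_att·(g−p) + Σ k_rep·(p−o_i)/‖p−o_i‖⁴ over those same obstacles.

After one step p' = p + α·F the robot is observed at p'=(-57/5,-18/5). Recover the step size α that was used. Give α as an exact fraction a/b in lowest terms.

F_att = 1·(g−p) = 1·(7,3) = (7.0000,3.0000)
o1: d²=2 ≤ ρ²=39; F_rep = 4·(-1,1)/2² = (-1.0000,1.0000)
F = F_att + ΣF_rep = (6.0000,4.0000)
Δp = p'−p = (0.6000,0.4000); α = Δx/Fx = (3/5) / (6) = 1/10
check: Δy/Fy = (2/5) / (4) = 1/10 ✓

α = 1/10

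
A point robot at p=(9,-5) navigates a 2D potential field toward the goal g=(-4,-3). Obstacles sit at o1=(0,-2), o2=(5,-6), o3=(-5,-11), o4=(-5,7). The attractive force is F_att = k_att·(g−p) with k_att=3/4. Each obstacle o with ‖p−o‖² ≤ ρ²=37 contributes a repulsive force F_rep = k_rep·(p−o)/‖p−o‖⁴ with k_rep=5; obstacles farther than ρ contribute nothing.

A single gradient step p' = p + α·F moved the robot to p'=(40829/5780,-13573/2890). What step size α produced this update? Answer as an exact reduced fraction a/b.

α = 1/5

F_att = 3/4·(g−p) = 3/4·(-13,2) = (-9.7500,1.5000)
o1: d²=90 > ρ²=37 → inactive
o2: d²=17 ≤ ρ²=37; F_rep = 5·(4,1)/17² = (0.0692,0.0173)
o3: d²=232 > ρ²=37 → inactive
o4: d²=340 > ρ²=37 → inactive
F = F_att + ΣF_rep = (-9.6808,1.5173)
Δp = p'−p = (-1.9362,0.3035); α = Δx/Fx = (-11191/5780) / (-11191/1156) = 1/5
check: Δy/Fy = (877/2890) / (877/578) = 1/5 ✓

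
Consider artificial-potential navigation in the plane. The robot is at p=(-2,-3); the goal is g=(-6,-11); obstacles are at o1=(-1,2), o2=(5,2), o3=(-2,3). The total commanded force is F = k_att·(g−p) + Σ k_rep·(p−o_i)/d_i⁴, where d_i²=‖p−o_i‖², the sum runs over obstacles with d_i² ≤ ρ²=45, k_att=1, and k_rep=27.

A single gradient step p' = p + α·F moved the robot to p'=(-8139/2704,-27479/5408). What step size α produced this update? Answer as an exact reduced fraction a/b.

α = 1/4

F_att = 1·(g−p) = 1·(-4,-8) = (-4.0000,-8.0000)
o1: d²=26 ≤ ρ²=45; F_rep = 27·(-1,-5)/26² = (-0.0399,-0.1997)
o2: d²=74 > ρ²=45 → inactive
o3: d²=36 ≤ ρ²=45; F_rep = 27·(0,-6)/36² = (0.0000,-0.1250)
F = F_att + ΣF_rep = (-4.0399,-8.3247)
Δp = p'−p = (-1.0100,-2.0812); α = Δx/Fx = (-2731/2704) / (-2731/676) = 1/4
check: Δy/Fy = (-11255/5408) / (-11255/1352) = 1/4 ✓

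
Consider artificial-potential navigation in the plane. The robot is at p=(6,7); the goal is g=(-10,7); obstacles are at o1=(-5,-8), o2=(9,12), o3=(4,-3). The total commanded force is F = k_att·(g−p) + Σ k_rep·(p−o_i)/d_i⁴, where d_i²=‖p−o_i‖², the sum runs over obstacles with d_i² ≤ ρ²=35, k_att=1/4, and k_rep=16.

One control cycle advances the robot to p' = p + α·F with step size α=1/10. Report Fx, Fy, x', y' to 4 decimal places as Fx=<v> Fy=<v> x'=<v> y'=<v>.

F_att = 1/4·(g−p) = 1/4·(-16,0) = (-4.0000,0.0000)
o1: d²=346 > ρ²=35 → inactive
o2: d²=34 ≤ ρ²=35; F_rep = 16·(-3,-5)/34² = (-0.0415,-0.0692)
o3: d²=104 > ρ²=35 → inactive
F = F_att + ΣF_rep = (-4.0415,-0.0692)
p' = p + 1/10·F = (5.5958,6.9931)

Fx=-4.0415 Fy=-0.0692 x'=5.5958 y'=6.9931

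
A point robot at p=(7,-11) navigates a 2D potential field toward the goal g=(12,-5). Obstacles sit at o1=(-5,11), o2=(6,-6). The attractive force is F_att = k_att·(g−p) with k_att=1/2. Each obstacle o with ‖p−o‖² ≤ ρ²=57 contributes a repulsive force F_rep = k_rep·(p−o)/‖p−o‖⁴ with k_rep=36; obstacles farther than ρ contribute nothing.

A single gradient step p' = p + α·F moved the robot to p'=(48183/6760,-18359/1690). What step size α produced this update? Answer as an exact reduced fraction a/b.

F_att = 1/2·(g−p) = 1/2·(5,6) = (2.5000,3.0000)
o1: d²=628 > ρ²=57 → inactive
o2: d²=26 ≤ ρ²=57; F_rep = 36·(1,-5)/26² = (0.0533,-0.2663)
F = F_att + ΣF_rep = (2.5533,2.7337)
Δp = p'−p = (0.1277,0.1367); α = Δx/Fx = (863/6760) / (863/338) = 1/20
check: Δy/Fy = (231/1690) / (462/169) = 1/20 ✓

α = 1/20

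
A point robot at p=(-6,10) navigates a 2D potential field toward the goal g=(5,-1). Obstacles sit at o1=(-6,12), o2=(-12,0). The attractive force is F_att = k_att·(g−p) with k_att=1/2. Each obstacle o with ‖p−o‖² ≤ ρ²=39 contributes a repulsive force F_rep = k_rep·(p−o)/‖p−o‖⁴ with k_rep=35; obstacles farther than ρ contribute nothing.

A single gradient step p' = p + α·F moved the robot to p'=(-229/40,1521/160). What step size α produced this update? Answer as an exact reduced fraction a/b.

α = 1/20

F_att = 1/2·(g−p) = 1/2·(11,-11) = (5.5000,-5.5000)
o1: d²=4 ≤ ρ²=39; F_rep = 35·(0,-2)/4² = (0.0000,-4.3750)
o2: d²=136 > ρ²=39 → inactive
F = F_att + ΣF_rep = (5.5000,-9.8750)
Δp = p'−p = (0.2750,-0.4938); α = Δx/Fx = (11/40) / (11/2) = 1/20
check: Δy/Fy = (-79/160) / (-79/8) = 1/20 ✓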